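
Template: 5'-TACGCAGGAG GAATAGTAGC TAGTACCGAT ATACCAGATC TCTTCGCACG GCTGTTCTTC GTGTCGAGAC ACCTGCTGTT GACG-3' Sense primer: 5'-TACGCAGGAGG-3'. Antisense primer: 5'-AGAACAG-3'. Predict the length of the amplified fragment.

58 bp

Scanning the template, TACGCAGGAGG occurs at positions 1–11; this primer anneals to the bottom strand there with its 3' end pointing downstream.
Taking the reverse complement of AGAACAG gives CTGTTCT, found at positions 52–58 on the template; the primer anneals here to the top strand with its 3' end pointing upstream.
Amplicon spans positions 1–58: 58 bp.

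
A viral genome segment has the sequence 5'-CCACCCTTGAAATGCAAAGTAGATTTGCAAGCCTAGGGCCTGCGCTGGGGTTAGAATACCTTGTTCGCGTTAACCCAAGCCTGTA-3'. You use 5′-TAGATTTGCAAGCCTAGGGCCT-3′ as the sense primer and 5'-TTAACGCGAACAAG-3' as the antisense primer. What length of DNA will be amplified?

Scanning the template, TAGATTTGCAAGCCTAGGGCCT occurs at positions 20–41; this primer anneals to the bottom strand there with its 3' end pointing downstream.
Reverse complement of the reverse primer: CTTGTTCGCGTTAA. This occurs on the top strand at positions 60–73.
The product runs from position 20 to position 73, so its length is 73 − 20 + 1 = 54 bp.

54 bp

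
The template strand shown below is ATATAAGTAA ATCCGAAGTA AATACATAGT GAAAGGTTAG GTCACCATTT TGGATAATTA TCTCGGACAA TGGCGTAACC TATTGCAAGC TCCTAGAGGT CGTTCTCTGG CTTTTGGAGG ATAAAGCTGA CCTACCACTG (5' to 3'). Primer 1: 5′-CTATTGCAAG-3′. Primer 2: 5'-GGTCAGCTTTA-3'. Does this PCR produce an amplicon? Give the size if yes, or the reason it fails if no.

Yes — a 53 bp product.

Primer 1 (CTATTGCAAG) matches the top strand at positions 80–89; it acts as a forward primer.
Primer 2's reverse complement is TAAAGCTGACC, matching the top strand at positions 122–132; it acts as a reverse primer.
The 3' ends face each other across positions 80–132, giving a 53 bp product.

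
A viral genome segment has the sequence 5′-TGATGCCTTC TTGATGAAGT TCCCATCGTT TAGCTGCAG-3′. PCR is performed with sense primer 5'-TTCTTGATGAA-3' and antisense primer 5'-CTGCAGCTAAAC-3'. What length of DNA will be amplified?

32 bp

Scanning the template, TTCTTGATGAA occurs at positions 8–18; this primer anneals to the bottom strand there with its 3' end pointing downstream.
Reverse complement of the reverse primer: GTTTAGCTGCAG. This occurs on the top strand at positions 28–39.
The product runs from position 8 to position 39, so its length is 39 − 8 + 1 = 32 bp.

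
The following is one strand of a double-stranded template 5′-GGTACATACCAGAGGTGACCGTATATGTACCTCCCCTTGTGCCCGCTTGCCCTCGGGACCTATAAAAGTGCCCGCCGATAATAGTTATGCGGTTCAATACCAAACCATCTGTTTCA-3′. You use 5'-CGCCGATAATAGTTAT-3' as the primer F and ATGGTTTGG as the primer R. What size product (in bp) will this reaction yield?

The forward primer matches the template at positions 73–88.
The reverse primer's reverse complement is CCAAACCAT, which matches the template at positions 100–108.
Amplicon spans positions 73–108: 36 bp.

36 bp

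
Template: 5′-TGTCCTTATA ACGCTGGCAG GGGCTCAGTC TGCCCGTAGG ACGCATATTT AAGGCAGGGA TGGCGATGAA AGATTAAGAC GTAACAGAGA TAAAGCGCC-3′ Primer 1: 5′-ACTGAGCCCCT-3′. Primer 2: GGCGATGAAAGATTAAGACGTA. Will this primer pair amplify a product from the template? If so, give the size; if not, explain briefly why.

No product — the primers' 3' ends point away from each other.

Primer 1 (ACTGAGCCCCT) has reverse complement AGGGGCTCAGT, which matches the top strand at positions 19–29; primer 1 anneals to the top strand there with its 3' end pointing upstream toward position 19.
Primer 2 (GGCGATGAAAGATTAAGACGTA) matches the top strand directly at positions 62–83; it anneals to the bottom strand with its 3' end pointing downstream toward position 83.
The 3' ends diverge (primer 1 extends toward position 1, primer 2 toward position 99), so the primers never converge on a shared product.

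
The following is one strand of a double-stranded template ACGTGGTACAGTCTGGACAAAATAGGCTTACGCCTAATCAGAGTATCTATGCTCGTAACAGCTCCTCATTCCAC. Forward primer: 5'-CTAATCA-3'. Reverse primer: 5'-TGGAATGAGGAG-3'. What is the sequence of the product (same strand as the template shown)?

The forward primer matches the template at positions 34–40.
The reverse primer's reverse complement is CTCCTCATTCCA, which matches the template at positions 62–73.
The product is the template from position 34 through 73 (40 bp).

5'-CTAATCAGAGTATCTATGCTCGTAACAGCTCCTCATTCCA-3'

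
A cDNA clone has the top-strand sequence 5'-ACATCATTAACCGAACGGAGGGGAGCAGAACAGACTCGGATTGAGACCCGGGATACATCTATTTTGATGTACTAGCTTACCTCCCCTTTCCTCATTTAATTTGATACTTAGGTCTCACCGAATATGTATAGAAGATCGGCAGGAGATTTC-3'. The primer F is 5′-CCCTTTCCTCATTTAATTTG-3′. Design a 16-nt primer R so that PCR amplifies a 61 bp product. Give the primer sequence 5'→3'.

5'-TCCTGCCGATCTTCTA-3'

The forward primer binds at positions 84–103, so a 61 bp product ends at position 84 + 61 − 1 = 144.
The reverse primer anneals to the top strand over positions 129–144, i.e. to TAGAAGATCGGCAGGA.
Its sequence written 5'→3' is the reverse complement: TCCTGCCGATCTTCTA.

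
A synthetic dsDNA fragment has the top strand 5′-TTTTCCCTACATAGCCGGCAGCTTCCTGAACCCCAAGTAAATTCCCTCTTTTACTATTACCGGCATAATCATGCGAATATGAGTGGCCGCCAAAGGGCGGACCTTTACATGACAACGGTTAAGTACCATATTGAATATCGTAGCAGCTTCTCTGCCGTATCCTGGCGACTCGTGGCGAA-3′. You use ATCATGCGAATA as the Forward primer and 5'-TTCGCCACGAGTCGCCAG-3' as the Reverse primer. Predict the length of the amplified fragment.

Forward primer ATCATGCGAATA is found on the top strand at positions 68–79.
Taking the reverse complement of TTCGCCACGAGTCGCCAG gives CTGGCGACTCGTGGCGAA, found at positions 162–179 on the template; the primer anneals here to the top strand with its 3' end pointing upstream.
Product length = (reverse-primer end) − (forward-primer start) + 1 = 179 − 68 + 1 = 112 bp.

112 bp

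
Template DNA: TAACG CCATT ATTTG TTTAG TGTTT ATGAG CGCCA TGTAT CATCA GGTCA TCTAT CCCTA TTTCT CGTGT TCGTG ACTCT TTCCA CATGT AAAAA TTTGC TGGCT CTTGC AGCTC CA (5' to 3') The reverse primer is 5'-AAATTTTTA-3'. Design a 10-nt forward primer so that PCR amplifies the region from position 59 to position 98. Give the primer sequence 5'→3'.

5'-TATTTCTCGT-3'

The reverse primer's reverse complement TAAAAATTT matches the template at positions 90–98; the product starts at position 59.
The forward primer is identical to the top strand over positions 59–68: TATTTCTCGT.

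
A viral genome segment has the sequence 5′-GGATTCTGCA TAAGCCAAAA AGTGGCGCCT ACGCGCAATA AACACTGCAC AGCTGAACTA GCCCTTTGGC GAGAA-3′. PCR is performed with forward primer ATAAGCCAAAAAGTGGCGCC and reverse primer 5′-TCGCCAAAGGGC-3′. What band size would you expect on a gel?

63 bp

Forward primer ATAAGCCAAAAAGTGGCGCC is found on the top strand at positions 10–29.
Reverse complement of the reverse primer: GCCCTTTGGCGA. This occurs on the top strand at positions 61–72.
Amplicon spans positions 10–72: 63 bp.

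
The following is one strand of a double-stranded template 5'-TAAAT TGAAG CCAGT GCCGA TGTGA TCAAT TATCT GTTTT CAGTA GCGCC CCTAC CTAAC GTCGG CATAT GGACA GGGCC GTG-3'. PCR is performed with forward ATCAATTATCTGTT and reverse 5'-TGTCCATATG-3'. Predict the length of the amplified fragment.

51 bp

The forward primer matches the template at positions 25–38.
Taking the reverse complement of TGTCCATATG gives CATATGGACA, found at positions 66–75 on the template; the primer anneals here to the top strand with its 3' end pointing upstream.
The product runs from position 25 to position 75, so its length is 75 − 25 + 1 = 51 bp.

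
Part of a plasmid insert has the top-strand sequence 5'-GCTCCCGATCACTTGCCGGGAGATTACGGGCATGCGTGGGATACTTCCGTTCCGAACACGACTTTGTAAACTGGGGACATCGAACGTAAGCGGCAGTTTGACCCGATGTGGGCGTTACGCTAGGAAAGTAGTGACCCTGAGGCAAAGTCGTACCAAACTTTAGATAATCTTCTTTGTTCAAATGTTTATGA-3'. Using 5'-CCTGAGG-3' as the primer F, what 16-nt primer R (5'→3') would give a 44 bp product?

5'-GAACAAAGAAGATTAT-3'

The forward primer binds at positions 136–142, so a 44 bp product ends at position 136 + 44 − 1 = 179.
The reverse primer anneals to the top strand over positions 164–179, i.e. to ATAATCTTCTTTGTTC.
Its sequence written 5'→3' is the reverse complement: GAACAAAGAAGATTAT.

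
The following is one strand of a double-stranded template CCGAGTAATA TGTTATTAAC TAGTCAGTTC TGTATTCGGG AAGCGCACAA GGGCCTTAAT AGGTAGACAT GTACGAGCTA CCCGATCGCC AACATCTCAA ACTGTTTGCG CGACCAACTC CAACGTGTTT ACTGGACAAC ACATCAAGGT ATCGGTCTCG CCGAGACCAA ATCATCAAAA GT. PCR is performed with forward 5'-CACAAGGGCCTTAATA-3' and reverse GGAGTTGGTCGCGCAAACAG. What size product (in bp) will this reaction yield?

76 bp

Scanning the template, CACAAGGGCCTTAATA occurs at positions 46–61; this primer anneals to the bottom strand there with its 3' end pointing downstream.
The reverse primer's reverse complement is CTGTTTGCGCGACCAACTCC, which matches the template at positions 102–121.
Product length = (reverse-primer end) − (forward-primer start) + 1 = 121 − 46 + 1 = 76 bp.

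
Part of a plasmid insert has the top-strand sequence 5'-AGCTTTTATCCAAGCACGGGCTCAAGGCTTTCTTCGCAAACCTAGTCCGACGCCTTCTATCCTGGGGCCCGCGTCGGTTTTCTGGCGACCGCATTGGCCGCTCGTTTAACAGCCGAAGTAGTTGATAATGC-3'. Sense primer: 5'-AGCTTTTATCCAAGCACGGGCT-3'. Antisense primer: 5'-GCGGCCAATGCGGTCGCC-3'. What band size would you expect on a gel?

Forward primer AGCTTTTATCCAAGCACGGGCT is found on the top strand at positions 1–22.
Taking the reverse complement of GCGGCCAATGCGGTCGCC gives GGCGACCGCATTGGCCGC, found at positions 84–101 on the template; the primer anneals here to the top strand with its 3' end pointing upstream.
Product length = (reverse-primer end) − (forward-primer start) + 1 = 101 − 1 + 1 = 101 bp.

101 bp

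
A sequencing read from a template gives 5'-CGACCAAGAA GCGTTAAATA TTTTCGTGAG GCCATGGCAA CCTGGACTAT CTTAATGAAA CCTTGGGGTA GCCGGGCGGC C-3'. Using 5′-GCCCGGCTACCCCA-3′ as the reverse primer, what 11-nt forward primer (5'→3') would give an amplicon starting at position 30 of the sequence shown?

5'-GGCCATGGCAA-3'

The reverse primer's reverse complement TGGGGTAGCCGGGC matches the template at positions 64–77; the product starts at position 30.
The forward primer is identical to the top strand over positions 30–40: GGCCATGGCAA.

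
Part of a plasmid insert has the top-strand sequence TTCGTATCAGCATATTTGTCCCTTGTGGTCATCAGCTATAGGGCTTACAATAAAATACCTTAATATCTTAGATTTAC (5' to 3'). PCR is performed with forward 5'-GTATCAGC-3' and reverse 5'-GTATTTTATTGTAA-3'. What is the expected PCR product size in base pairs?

The forward primer matches the template at positions 4–11.
Reverse complement of the reverse primer: TTACAATAAAATAC. This occurs on the top strand at positions 45–58.
The product runs from position 4 to position 58, so its length is 58 − 4 + 1 = 55 bp.

55 bp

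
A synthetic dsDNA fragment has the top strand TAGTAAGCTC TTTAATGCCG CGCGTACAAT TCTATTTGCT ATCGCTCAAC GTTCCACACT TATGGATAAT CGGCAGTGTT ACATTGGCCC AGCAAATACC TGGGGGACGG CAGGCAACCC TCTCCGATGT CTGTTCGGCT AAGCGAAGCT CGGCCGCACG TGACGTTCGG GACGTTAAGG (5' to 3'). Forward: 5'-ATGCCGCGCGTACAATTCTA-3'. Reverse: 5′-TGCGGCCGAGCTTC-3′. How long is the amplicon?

144 bp

The forward primer matches the template at positions 15–34.
Reverse complement of the reverse primer: GAAGCTCGGCCGCA. This occurs on the top strand at positions 145–158.
The product runs from position 15 to position 158, so its length is 158 − 15 + 1 = 144 bp.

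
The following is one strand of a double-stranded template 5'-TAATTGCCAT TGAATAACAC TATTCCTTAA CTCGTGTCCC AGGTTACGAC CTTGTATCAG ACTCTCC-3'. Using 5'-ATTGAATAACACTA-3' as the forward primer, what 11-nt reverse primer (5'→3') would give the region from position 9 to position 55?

5'-ACAAGGTCGTA-3'

The product's 3' end on the top strand is position 55.
The reverse primer anneals to the top strand over positions 45–55, i.e. to TACGACCTTGT.
Its sequence written 5'→3' is the reverse complement: ACAAGGTCGTA.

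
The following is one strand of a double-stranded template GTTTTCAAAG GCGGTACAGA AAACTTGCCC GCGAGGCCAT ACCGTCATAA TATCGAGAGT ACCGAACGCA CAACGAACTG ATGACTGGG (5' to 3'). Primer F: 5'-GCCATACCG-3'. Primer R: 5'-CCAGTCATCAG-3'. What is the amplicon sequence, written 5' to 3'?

5'-GCCATACCGTCATAATATCGAGAGTACCGAACGCACAACGAACTGATGACTGG-3'

Forward primer GCCATACCG is found on the top strand at positions 36–44.
Taking the reverse complement of CCAGTCATCAG gives CTGATGACTGG, found at positions 78–88 on the template; the primer anneals here to the top strand with its 3' end pointing upstream.
The product is the template from position 36 through 88 (53 bp).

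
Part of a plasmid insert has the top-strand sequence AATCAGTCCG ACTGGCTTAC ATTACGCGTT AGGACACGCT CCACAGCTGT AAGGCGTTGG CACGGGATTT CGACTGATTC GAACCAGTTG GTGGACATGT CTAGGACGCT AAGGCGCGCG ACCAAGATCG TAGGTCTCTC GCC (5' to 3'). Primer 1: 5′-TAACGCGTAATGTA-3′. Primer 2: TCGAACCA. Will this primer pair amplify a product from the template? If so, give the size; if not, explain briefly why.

Primer 1 (TAACGCGTAATGTA) has reverse complement TACATTACGCGTTA, which matches the top strand at positions 18–31; primer 1 anneals to the top strand there with its 3' end pointing upstream toward position 18.
Primer 2 (TCGAACCA) matches the top strand directly at positions 79–86; it anneals to the bottom strand with its 3' end pointing downstream toward position 86.
The 3' ends diverge (primer 1 extends toward position 1, primer 2 toward position 143), so the primers never converge on a shared product.

No product — the primers' 3' ends point away from each other.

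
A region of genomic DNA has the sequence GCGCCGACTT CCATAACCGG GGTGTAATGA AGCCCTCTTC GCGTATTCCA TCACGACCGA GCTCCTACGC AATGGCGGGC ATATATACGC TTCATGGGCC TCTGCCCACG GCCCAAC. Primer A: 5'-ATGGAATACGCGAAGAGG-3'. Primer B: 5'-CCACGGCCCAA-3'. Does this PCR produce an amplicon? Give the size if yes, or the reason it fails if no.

Primer A (ATGGAATACGCGAAGAGG) has reverse complement CCTCTTCGCGTATTCCAT, which matches the top strand at positions 34–51; primer A anneals to the top strand there with its 3' end pointing upstream toward position 34.
Primer B (CCACGGCCCAA) matches the top strand directly at positions 106–116; it anneals to the bottom strand with its 3' end pointing downstream toward position 116.
The 3' ends diverge (primer A extends toward position 1, primer B toward position 117), so the primers never converge on a shared product.

No product — the primers' 3' ends point away from each other.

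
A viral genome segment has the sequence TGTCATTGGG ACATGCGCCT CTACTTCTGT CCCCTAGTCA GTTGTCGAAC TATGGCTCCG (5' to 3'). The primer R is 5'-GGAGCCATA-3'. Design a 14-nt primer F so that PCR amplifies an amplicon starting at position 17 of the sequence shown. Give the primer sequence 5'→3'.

The reverse primer's reverse complement TATGGCTCC matches the template at positions 51–59; the product starts at position 17.
The forward primer is identical to the top strand over positions 17–30: GCCTCTACTTCTGT.

5'-GCCTCTACTTCTGT-3'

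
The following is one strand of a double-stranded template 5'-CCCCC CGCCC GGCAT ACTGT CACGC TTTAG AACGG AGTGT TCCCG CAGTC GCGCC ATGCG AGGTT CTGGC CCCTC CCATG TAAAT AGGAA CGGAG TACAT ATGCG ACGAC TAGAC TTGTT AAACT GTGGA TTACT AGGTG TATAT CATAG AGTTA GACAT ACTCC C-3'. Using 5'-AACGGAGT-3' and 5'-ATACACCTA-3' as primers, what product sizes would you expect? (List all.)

113 bp, 55 bp

The forward primer AACGGAGT matches the top strand at positions 31–38, 89–96.
The reverse primer's reverse complement is TAGGTGTAT, matching at positions 135–143.
Each forward site pairs with the reverse site to give a product ending at position 143: sizes 113, 55 bp.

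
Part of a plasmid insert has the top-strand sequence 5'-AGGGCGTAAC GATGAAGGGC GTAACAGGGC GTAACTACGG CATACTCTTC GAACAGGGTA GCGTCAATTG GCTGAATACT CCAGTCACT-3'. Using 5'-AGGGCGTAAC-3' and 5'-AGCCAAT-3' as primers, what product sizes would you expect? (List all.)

The forward primer AGGGCGTAAC matches the top strand at positions 1–10, 16–25, 26–35.
The reverse primer's reverse complement is ATTGGCT, matching at positions 67–73.
Each forward site pairs with the reverse site to give a product ending at position 73: sizes 73, 58, 48 bp.

73 bp, 58 bp, 48 bp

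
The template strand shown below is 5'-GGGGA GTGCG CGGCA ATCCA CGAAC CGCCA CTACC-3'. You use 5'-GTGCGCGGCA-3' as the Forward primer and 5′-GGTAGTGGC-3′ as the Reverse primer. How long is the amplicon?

Forward primer GTGCGCGGCA is found on the top strand at positions 6–15.
The reverse primer's reverse complement is GCCACTACC, which matches the template at positions 27–35.
Product length = (reverse-primer end) − (forward-primer start) + 1 = 35 − 6 + 1 = 30 bp.

30 bp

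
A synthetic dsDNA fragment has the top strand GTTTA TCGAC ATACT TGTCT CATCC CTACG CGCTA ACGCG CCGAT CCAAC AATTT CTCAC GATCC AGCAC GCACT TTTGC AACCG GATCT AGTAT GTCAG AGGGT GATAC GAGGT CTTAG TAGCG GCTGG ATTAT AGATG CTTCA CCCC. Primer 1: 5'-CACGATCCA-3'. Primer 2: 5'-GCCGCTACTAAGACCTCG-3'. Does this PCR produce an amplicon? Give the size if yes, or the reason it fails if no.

Primer 1 (CACGATCCA) matches the top strand at positions 58–66; it acts as a forward primer.
Primer 2's reverse complement is CGAGGTCTTAGTAGCGGC, matching the top strand at positions 110–127; it acts as a reverse primer.
The 3' ends face each other across positions 58–127, giving a 70 bp product.

Yes — a 70 bp product.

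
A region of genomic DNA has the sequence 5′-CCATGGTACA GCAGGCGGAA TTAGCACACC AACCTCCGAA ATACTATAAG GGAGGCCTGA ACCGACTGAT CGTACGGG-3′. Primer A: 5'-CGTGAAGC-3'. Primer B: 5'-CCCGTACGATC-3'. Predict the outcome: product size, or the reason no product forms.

Primer A (CGTGAAGC) does not match the top strand, and its reverse complement GCTTCACG does not match either.
With no annealing site for primer A, no amplification occurs.

No product — primer A has no binding site in the template.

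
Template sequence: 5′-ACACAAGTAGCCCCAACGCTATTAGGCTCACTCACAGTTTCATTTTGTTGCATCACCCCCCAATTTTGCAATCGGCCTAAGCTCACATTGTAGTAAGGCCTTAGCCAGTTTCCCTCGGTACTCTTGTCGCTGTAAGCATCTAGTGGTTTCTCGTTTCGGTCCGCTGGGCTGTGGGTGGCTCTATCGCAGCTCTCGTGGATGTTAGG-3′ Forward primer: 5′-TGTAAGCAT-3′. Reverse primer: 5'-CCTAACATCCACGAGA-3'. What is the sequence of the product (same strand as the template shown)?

5'-TGTAAGCATCTAGTGGTTTCTCGTTTCGGTCCGCTGGGCTGTGGGTGGCTCTATCGCAGCTCTCGTGGATGTTAGG-3'

Scanning the template, TGTAAGCAT occurs at positions 131–139; this primer anneals to the bottom strand there with its 3' end pointing downstream.
Reverse complement of the reverse primer: TCTCGTGGATGTTAGG. This occurs on the top strand at positions 191–206.
The product is the template from position 131 through 206 (76 bp).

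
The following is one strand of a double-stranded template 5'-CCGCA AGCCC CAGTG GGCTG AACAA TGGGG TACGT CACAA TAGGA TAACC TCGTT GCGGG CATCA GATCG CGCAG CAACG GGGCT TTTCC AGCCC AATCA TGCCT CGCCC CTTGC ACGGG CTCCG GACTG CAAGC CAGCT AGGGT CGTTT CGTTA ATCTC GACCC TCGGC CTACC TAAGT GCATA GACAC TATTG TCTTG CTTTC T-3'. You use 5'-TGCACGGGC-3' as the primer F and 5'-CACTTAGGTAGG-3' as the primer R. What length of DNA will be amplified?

The forward primer matches the template at positions 113–121.
Taking the reverse complement of CACTTAGGTAGG gives CCTACCTAAGTG, found at positions 170–181 on the template; the primer anneals here to the top strand with its 3' end pointing upstream.
Product length = (reverse-primer end) − (forward-primer start) + 1 = 181 − 113 + 1 = 69 bp.

69 bp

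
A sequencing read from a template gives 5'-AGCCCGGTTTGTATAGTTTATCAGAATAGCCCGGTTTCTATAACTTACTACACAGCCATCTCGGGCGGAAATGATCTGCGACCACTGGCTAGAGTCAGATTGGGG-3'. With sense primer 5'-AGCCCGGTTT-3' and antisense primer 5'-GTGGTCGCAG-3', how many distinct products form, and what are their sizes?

Two products: 85 bp, 58 bp

The forward primer AGCCCGGTTT matches the top strand at positions 1–10, 28–37.
The reverse primer's reverse complement is CTGCGACCAC, matching at positions 76–85.
Each forward site pairs with the reverse site to give a product ending at position 85: sizes 85, 58 bp.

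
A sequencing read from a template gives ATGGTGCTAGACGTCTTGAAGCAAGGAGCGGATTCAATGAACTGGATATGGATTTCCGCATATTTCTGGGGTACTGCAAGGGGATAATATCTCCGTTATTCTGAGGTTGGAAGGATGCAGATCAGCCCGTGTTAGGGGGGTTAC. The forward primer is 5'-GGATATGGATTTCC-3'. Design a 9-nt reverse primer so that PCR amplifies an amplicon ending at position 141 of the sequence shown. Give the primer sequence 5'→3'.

5'-ACCCCCCTA-3'

The forward primer binds at positions 44–57; the product's 3' end on the top strand is position 141.
The reverse primer anneals to the top strand over positions 133–141, i.e. to TAGGGGGGT.
Its sequence written 5'→3' is the reverse complement: ACCCCCCTA.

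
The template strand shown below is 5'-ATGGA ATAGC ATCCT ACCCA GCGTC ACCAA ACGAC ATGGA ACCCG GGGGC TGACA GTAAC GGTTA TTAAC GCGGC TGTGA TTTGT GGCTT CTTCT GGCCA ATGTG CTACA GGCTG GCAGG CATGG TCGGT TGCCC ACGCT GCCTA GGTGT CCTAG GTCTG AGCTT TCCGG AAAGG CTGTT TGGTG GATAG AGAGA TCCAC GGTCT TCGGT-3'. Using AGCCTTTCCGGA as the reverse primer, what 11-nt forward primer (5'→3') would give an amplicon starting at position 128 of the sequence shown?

The reverse primer's reverse complement TCCGGAAAGGCT matches the template at positions 166–177; the product starts at position 128.
The forward primer is identical to the top strand over positions 128–138: GGTTGCCCACG.

5'-GGTTGCCCACG-3'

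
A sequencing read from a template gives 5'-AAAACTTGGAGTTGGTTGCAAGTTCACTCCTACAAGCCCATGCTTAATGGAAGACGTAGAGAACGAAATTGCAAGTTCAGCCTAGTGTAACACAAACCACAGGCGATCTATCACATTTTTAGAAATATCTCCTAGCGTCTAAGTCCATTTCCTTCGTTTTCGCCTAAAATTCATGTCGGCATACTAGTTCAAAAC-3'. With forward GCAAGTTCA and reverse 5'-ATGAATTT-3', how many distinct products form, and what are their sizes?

The forward primer GCAAGTTCA matches the top strand at positions 18–26, 71–79.
The reverse primer's reverse complement is AAATTCAT, matching at positions 167–174.
Each forward site pairs with the reverse site to give a product ending at position 174: sizes 157, 104 bp.

Two products: 157 bp, 104 bp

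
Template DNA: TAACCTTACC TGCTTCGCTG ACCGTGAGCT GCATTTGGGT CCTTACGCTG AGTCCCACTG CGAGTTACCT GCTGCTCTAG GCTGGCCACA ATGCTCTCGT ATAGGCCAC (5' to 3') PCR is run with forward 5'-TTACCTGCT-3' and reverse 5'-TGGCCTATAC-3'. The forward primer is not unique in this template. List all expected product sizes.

The forward primer TTACCTGCT matches the top strand at positions 6–14, 65–73.
The reverse primer's reverse complement is GTATAGGCCA, matching at positions 99–108.
Each forward site pairs with the reverse site to give a product ending at position 108: sizes 103, 44 bp.

103 bp, 44 bp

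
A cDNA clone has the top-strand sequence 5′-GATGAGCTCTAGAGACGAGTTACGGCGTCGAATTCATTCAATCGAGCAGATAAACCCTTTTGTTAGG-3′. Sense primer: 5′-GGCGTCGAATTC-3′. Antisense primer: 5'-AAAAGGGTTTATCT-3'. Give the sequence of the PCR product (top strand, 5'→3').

5'-GGCGTCGAATTCATTCAATCGAGCAGATAAACCCTTTT-3'

Forward primer GGCGTCGAATTC is found on the top strand at positions 24–35.
Taking the reverse complement of AAAAGGGTTTATCT gives AGATAAACCCTTTT, found at positions 48–61 on the template; the primer anneals here to the top strand with its 3' end pointing upstream.
The product is the template from position 24 through 61 (38 bp).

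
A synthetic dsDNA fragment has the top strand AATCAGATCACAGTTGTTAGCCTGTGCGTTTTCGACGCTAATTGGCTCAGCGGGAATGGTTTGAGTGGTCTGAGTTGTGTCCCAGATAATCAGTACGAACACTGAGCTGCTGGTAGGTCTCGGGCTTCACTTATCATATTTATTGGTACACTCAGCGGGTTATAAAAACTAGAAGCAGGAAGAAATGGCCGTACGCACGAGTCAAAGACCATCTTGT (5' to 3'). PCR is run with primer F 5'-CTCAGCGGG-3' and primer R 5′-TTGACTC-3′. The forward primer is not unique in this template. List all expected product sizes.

The forward primer CTCAGCGGG matches the top strand at positions 46–54, 151–159.
The reverse primer's reverse complement is GAGTCAA, matching at positions 199–205.
Each forward site pairs with the reverse site to give a product ending at position 205: sizes 160, 55 bp.

160 bp, 55 bp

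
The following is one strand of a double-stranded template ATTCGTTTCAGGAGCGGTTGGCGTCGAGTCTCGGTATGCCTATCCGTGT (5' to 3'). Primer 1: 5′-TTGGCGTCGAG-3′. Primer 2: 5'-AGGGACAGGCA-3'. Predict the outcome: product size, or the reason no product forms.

No product — primer 2 has no binding site in the template.

Primer 2 (AGGGACAGGCA) does not match the top strand, and its reverse complement TGCCTGTCCCT does not match either.
With no annealing site for primer 2, no amplification occurs.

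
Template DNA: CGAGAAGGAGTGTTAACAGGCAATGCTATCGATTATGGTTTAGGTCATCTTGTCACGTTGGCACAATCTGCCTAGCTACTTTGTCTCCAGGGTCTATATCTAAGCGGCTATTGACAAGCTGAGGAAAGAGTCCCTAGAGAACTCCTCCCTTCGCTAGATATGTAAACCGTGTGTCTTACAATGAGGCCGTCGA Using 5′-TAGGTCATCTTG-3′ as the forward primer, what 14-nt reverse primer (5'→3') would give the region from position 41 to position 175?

5'-GACACACGGTTTAC-3'

The product's 3' end on the top strand is position 175.
The reverse primer anneals to the top strand over positions 162–175, i.e. to GTAAACCGTGTGTC.
Its sequence written 5'→3' is the reverse complement: GACACACGGTTTAC.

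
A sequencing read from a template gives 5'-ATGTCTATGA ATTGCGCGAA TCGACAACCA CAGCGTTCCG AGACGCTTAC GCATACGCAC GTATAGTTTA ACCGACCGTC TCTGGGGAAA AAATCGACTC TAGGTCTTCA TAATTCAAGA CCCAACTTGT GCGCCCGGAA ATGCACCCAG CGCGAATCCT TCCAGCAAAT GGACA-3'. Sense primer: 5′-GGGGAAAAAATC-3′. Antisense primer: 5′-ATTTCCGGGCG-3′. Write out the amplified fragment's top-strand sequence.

Scanning the template, GGGGAAAAAATC occurs at positions 84–95; this primer anneals to the bottom strand there with its 3' end pointing downstream.
Taking the reverse complement of ATTTCCGGGCG gives CGCCCGGAAAT, found at positions 132–142 on the template; the primer anneals here to the top strand with its 3' end pointing upstream.
The product is the template from position 84 through 142 (59 bp).

5'-GGGGAAAAAATCGACTCTAGGTCTTCATAATTCAAGACCCAACTTGTGCGCCCGGAAAT-3'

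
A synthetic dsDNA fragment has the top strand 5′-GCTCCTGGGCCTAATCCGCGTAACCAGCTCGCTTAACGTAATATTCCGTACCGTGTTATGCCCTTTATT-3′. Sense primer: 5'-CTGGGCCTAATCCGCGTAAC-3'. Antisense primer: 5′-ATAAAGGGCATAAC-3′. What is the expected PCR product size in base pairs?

64 bp

Forward primer CTGGGCCTAATCCGCGTAAC is found on the top strand at positions 5–24.
Taking the reverse complement of ATAAAGGGCATAAC gives GTTATGCCCTTTAT, found at positions 55–68 on the template; the primer anneals here to the top strand with its 3' end pointing upstream.
The product runs from position 5 to position 68, so its length is 68 − 5 + 1 = 64 bp.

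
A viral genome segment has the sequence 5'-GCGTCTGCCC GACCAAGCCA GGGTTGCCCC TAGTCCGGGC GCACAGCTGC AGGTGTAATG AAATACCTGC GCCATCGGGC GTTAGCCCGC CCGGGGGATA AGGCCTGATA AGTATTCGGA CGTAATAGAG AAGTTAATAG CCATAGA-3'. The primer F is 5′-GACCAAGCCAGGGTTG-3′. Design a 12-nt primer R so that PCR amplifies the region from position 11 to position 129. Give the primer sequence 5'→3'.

5'-TCTATTACGTCC-3'

The product's 3' end on the top strand is position 129.
The reverse primer anneals to the top strand over positions 118–129, i.e. to GGACGTAATAGA.
Its sequence written 5'→3' is the reverse complement: TCTATTACGTCC.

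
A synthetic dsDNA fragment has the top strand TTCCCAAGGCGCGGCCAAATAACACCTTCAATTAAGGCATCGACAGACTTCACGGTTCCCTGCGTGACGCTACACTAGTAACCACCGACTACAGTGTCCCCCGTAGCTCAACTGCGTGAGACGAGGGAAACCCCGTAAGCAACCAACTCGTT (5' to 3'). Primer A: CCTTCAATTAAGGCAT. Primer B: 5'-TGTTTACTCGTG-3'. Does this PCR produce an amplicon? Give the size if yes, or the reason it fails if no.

No product — primer B has no binding site in the template.

Primer B (TGTTTACTCGTG) does not match the top strand, and its reverse complement CACGAGTAAACA does not match either.
With no annealing site for primer B, no amplification occurs.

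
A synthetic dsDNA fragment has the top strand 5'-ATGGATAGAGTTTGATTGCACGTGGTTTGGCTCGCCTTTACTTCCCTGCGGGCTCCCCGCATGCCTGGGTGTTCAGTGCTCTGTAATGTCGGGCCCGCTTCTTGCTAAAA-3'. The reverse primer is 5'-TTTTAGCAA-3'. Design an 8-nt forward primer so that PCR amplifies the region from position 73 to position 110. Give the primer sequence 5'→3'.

5'-TCAGTGCT-3'

The reverse primer's reverse complement TTGCTAAAA matches the template at positions 102–110; the product starts at position 73.
The forward primer is identical to the top strand over positions 73–80: TCAGTGCT.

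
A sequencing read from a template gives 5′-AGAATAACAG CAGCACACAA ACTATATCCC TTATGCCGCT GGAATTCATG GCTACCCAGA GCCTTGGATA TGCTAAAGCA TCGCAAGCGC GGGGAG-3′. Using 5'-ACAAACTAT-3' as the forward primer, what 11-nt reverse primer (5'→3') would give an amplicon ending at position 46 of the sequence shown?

The forward primer binds at positions 17–25; the product's 3' end on the top strand is position 46.
The reverse primer anneals to the top strand over positions 36–46, i.e. to CCGCTGGAATT.
Its sequence written 5'→3' is the reverse complement: AATTCCAGCGG.

5'-AATTCCAGCGG-3'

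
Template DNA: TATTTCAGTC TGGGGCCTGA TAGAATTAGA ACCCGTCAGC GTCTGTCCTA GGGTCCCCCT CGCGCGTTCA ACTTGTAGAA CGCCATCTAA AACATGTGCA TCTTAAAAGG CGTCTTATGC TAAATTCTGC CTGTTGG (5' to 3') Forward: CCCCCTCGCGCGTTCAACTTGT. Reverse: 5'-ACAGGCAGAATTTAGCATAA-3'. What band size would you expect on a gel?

80 bp

Forward primer CCCCCTCGCGCGTTCAACTTGT is found on the top strand at positions 55–76.
Reverse complement of the reverse primer: TTATGCTAAATTCTGCCTGT. This occurs on the top strand at positions 115–134.
Product length = (reverse-primer end) − (forward-primer start) + 1 = 134 − 55 + 1 = 80 bp.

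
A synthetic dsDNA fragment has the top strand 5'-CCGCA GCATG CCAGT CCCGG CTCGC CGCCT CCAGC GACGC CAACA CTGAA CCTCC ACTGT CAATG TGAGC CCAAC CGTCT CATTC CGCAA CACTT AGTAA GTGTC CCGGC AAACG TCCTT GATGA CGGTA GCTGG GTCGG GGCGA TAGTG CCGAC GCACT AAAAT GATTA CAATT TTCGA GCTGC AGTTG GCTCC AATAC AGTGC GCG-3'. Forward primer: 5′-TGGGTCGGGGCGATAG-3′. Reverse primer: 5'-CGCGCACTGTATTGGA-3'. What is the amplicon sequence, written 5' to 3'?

The forward primer matches the template at positions 133–148.
Reverse complement of the reverse primer: TCCAATACAGTGCGCG. This occurs on the top strand at positions 193–208.
The product is the template from position 133 through 208 (76 bp).

5'-TGGGTCGGGGCGATAGTGCCGACGCACTAAAATGATTACAATTTTCGAGCTGCAGTTGGCTCCAATACAGTGCGCG-3'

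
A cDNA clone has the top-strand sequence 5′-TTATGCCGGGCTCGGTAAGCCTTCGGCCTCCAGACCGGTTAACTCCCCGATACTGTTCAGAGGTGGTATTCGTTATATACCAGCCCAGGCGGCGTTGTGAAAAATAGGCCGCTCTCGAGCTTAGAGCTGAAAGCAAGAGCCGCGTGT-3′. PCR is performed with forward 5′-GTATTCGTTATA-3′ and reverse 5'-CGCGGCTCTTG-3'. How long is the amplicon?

79 bp

The forward primer matches the template at positions 66–77.
Taking the reverse complement of CGCGGCTCTTG gives CAAGAGCCGCG, found at positions 134–144 on the template; the primer anneals here to the top strand with its 3' end pointing upstream.
Product length = (reverse-primer end) − (forward-primer start) + 1 = 144 − 66 + 1 = 79 bp.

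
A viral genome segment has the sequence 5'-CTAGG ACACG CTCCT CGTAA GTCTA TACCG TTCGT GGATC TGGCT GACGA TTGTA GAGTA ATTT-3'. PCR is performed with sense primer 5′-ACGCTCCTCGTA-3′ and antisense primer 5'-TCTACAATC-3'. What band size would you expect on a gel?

The forward primer matches the template at positions 8–19.
Reverse complement of the reverse primer: GATTGTAGA. This occurs on the top strand at positions 49–57.
The product runs from position 8 to position 57, so its length is 57 − 8 + 1 = 50 bp.

50 bp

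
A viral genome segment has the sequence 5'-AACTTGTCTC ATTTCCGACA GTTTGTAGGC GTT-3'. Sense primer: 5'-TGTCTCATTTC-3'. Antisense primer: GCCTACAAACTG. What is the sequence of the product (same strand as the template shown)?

Forward primer TGTCTCATTTC is found on the top strand at positions 5–15.
The reverse primer's reverse complement is CAGTTTGTAGGC, which matches the template at positions 19–30.
The product is the template from position 5 through 30 (26 bp).

5'-TGTCTCATTTCCGACAGTTTGTAGGC-3'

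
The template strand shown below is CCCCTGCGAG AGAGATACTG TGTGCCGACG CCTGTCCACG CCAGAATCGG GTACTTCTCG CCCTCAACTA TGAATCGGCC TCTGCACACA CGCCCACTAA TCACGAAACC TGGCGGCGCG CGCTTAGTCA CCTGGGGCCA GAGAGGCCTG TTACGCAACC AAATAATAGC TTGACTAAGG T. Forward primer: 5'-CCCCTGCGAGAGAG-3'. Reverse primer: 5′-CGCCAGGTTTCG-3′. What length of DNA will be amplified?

115 bp

Scanning the template, CCCCTGCGAGAGAG occurs at positions 1–14; this primer anneals to the bottom strand there with its 3' end pointing downstream.
Taking the reverse complement of CGCCAGGTTTCG gives CGAAACCTGGCG, found at positions 104–115 on the template; the primer anneals here to the top strand with its 3' end pointing upstream.
Amplicon spans positions 1–115: 115 bp.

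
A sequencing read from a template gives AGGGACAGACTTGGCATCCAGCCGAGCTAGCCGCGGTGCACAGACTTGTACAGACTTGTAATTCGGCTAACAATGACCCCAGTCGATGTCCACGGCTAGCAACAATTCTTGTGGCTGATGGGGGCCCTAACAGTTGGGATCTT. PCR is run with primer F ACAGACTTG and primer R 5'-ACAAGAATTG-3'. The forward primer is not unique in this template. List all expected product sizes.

The forward primer ACAGACTTG matches the top strand at positions 5–13, 40–48, 50–58.
The reverse primer's reverse complement is CAATTCTTGT, matching at positions 103–112.
Each forward site pairs with the reverse site to give a product ending at position 112: sizes 108, 73, 63 bp.

108 bp, 73 bp, 63 bp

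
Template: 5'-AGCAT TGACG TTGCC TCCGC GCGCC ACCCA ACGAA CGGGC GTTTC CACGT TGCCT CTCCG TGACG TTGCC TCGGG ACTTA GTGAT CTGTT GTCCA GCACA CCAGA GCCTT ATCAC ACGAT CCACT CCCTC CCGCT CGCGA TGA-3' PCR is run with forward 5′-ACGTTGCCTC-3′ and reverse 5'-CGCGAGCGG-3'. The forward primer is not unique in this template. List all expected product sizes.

The forward primer ACGTTGCCTC matches the top strand at positions 8–17, 47–56, 63–72.
The reverse primer's reverse complement is CCGCTCGCG, matching at positions 131–139.
Each forward site pairs with the reverse site to give a product ending at position 139: sizes 132, 93, 77 bp.

132 bp, 93 bp, 77 bp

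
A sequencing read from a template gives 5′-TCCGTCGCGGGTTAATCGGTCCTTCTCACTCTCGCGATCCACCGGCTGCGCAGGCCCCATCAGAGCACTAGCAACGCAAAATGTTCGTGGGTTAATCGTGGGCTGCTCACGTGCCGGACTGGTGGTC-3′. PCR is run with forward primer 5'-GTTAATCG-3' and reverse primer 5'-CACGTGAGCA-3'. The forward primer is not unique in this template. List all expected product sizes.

The forward primer GTTAATCG matches the top strand at positions 11–18, 91–98.
The reverse primer's reverse complement is TGCTCACGTG, matching at positions 104–113.
Each forward site pairs with the reverse site to give a product ending at position 113: sizes 103, 23 bp.

103 bp, 23 bp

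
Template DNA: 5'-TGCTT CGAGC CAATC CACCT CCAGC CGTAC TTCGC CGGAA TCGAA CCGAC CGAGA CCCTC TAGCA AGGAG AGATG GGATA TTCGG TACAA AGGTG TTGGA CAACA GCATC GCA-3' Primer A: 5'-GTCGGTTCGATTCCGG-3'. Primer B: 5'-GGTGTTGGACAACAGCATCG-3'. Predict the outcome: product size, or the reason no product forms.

No product — the primers' 3' ends point away from each other.

Primer A (GTCGGTTCGATTCCGG) has reverse complement CCGGAATCGAACCGAC, which matches the top strand at positions 35–50; primer A anneals to the top strand there with its 3' end pointing upstream toward position 35.
Primer B (GGTGTTGGACAACAGCATCG) matches the top strand directly at positions 92–111; it anneals to the bottom strand with its 3' end pointing downstream toward position 111.
The 3' ends diverge (primer A extends toward position 1, primer B toward position 113), so the primers never converge on a shared product.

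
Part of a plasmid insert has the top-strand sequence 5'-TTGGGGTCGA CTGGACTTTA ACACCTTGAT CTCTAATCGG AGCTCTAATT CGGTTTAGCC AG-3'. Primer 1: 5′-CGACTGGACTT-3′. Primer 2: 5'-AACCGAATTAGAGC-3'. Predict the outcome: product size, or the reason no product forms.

Primer 1 (CGACTGGACTT) matches the top strand at positions 8–18; it acts as a forward primer.
Primer 2's reverse complement is GCTCTAATTCGGTT, matching the top strand at positions 42–55; it acts as a reverse primer.
The 3' ends face each other across positions 8–55, giving a 48 bp product.

Yes — a 48 bp product.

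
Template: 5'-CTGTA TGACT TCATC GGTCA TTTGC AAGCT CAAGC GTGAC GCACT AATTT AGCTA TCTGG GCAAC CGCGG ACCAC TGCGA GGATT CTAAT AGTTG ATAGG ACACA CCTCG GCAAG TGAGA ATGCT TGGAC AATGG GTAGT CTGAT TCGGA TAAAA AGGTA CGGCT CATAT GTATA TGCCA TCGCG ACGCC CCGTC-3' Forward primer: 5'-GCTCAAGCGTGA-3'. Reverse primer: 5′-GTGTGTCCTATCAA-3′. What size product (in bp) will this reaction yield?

Forward primer GCTCAAGCGTGA is found on the top strand at positions 28–39.
Taking the reverse complement of GTGTGTCCTATCAA gives TTGATAGGACACAC, found at positions 93–106 on the template; the primer anneals here to the top strand with its 3' end pointing upstream.
Amplicon spans positions 28–106: 79 bp.

79 bp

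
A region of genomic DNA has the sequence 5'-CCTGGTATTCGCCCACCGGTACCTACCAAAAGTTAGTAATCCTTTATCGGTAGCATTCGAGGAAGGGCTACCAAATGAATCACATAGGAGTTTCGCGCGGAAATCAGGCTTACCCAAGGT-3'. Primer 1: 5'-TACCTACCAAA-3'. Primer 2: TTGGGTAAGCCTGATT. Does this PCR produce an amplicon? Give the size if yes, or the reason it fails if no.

Primer 1 (TACCTACCAAA) matches the top strand at positions 20–30; it acts as a forward primer.
Primer 2's reverse complement is AATCAGGCTTACCCAA, matching the top strand at positions 102–117; it acts as a reverse primer.
The 3' ends face each other across positions 20–117, giving a 98 bp product.

Yes — a 98 bp product.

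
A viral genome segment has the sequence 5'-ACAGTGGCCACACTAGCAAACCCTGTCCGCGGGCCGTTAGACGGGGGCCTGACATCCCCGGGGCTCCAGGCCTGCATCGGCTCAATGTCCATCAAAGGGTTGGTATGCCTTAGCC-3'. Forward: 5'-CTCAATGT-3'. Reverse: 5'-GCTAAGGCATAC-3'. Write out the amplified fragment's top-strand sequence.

5'-CTCAATGTCCATCAAAGGGTTGGTATGCCTTAGC-3'

The forward primer matches the template at positions 81–88.
Taking the reverse complement of GCTAAGGCATAC gives GTATGCCTTAGC, found at positions 103–114 on the template; the primer anneals here to the top strand with its 3' end pointing upstream.
The product is the template from position 81 through 114 (34 bp).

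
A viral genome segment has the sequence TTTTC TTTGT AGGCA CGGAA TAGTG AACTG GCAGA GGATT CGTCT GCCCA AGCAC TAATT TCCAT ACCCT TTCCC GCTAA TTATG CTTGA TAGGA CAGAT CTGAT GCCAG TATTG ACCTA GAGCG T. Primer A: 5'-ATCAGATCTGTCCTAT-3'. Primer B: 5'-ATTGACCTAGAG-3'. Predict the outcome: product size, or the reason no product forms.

Primer A (ATCAGATCTGTCCTAT) has reverse complement ATAGGACAGATCTGAT, which matches the top strand at positions 90–105; primer A anneals to the top strand there with its 3' end pointing upstream toward position 90.
Primer B (ATTGACCTAGAG) matches the top strand directly at positions 112–123; it anneals to the bottom strand with its 3' end pointing downstream toward position 123.
The 3' ends diverge (primer A extends toward position 1, primer B toward position 126), so the primers never converge on a shared product.

No product — the primers' 3' ends point away from each other.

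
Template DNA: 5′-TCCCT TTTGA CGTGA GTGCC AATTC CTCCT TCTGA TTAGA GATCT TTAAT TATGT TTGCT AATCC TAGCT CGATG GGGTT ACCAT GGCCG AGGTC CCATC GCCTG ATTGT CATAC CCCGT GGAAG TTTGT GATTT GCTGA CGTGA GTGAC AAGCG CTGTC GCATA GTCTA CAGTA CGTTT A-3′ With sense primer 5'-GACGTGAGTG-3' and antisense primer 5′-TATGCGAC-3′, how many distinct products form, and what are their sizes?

Two products: 157 bp, 27 bp

The forward primer GACGTGAGTG matches the top strand at positions 9–18, 139–148.
The reverse primer's reverse complement is GTCGCATA, matching at positions 158–165.
Each forward site pairs with the reverse site to give a product ending at position 165: sizes 157, 27 bp.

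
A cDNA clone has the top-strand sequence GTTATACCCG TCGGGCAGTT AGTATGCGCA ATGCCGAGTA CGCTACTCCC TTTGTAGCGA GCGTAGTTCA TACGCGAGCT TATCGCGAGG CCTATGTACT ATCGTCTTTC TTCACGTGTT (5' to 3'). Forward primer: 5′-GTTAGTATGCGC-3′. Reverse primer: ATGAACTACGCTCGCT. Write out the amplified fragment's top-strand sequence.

5'-GTTAGTATGCGCAATGCCGAGTACGCTACTCCCTTTGTAGCGAGCGTAGTTCAT-3'

Forward primer GTTAGTATGCGC is found on the top strand at positions 18–29.
The reverse primer's reverse complement is AGCGAGCGTAGTTCAT, which matches the template at positions 56–71.
The product is the template from position 18 through 71 (54 bp).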